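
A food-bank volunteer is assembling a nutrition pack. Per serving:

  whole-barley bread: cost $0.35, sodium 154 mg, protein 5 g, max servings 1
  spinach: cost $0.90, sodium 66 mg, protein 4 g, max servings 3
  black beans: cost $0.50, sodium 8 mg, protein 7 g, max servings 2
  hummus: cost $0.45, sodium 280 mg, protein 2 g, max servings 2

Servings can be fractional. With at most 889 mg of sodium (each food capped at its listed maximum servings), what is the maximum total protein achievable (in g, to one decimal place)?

Protein per mg sodium: black beans 0.875, spinach 0.06061, whole-barley bread 0.03247, hummus 0.007143.
Take 2 servings of black beans: uses 16 mg sodium, +14.0 g protein (running total 14.0 g).
Take 3 servings of spinach: uses 198 mg sodium, +12.0 g protein (running total 26.0 g).
Take 1 serving of whole-barley bread: uses 154 mg sodium, +5.0 g protein (running total 31.0 g).
Take 1.861 servings of hummus: uses 521 mg sodium, +3.7 g protein (running total 34.7 g).
Greedy by best ratio exhausts the sodium allowance optimally: 34.7 g.

34.7 g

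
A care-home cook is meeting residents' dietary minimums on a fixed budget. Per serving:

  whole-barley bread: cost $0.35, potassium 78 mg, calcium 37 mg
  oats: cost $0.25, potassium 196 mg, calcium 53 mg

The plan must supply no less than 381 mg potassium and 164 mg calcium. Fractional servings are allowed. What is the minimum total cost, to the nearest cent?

$0.77

Compare the cost at each extreme point of the feasible region.
whole-barley bread only: max(381/78, 164/37) = 4.885 servings → $1.71.
oats only: max(381/196, 164/53) = 3.094 servings → $0.77.
whole-barley bread + oats with both tight: 3.833 servings and 0.4185 servings → $1.45.
The minimum over all feasible corners is $0.77.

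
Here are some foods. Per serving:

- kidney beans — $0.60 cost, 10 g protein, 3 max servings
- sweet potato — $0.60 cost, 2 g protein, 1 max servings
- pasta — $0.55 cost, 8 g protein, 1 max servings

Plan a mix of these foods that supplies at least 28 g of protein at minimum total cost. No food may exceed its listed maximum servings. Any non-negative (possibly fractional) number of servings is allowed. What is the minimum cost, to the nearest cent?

Cost per g of protein: kidney beans $0.0600, pasta $0.0688, sweet potato $0.3000.
Take 2.8 servings of kidney beans: +28.0 g protein for $1.68 (total $1.68, still need 0.0 g).
Greedy by cheapest-per-g is optimal for a single linear constraint, so the minimum cost is $1.68.

$1.68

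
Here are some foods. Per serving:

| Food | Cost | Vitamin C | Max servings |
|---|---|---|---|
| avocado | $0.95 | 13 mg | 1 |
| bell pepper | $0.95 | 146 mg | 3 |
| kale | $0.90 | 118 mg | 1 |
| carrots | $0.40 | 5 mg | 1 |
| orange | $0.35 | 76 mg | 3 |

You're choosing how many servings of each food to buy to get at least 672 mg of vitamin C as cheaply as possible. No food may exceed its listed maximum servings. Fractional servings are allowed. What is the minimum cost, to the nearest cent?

$3.95

Cost per mg of vitamin C: orange $0.0046, bell pepper $0.0065, kale $0.0076, avocado $0.0731, carrots $0.0800.
Take 3 servings of orange: +228.0 mg vitamin C for $1.05 (total $1.05, still need 444.0 mg).
Take 3 servings of bell pepper: +438.0 mg vitamin C for $2.85 (total $3.90, still need 6.0 mg).
Take 0.05085 servings of kale: +6.0 mg vitamin C for $0.05 (total $3.95, still need 0.0 mg).
Filling from the cheapest source first is optimal under one linear minimum: $3.95.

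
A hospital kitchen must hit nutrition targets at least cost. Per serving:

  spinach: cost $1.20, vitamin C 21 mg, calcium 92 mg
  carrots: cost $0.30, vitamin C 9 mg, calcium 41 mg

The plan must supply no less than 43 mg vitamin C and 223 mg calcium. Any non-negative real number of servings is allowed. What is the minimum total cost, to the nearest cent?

$1.63

With two linear requirements the optimum uses one or two foods; enumerate the corners.
spinach only: max(43/21, 223/92) = 2.424 servings → $2.91.
carrots only: max(43/9, 223/41) = 5.439 servings → $1.63.
spinach + carrots: the both-tight solution has a negative serving — not a feasible corner.
The minimum over all feasible corners is $1.63.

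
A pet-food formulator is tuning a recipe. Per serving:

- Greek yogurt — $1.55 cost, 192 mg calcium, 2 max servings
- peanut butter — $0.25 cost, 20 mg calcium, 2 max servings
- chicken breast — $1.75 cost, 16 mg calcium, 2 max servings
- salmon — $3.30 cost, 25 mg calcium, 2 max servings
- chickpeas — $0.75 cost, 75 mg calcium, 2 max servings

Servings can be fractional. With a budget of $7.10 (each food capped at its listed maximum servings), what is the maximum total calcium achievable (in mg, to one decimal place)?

Calcium per dollar: Greek yogurt 123.9, chickpeas 100, peanut butter 80, chicken breast 9.143, salmon 7.576.
Take 2 servings of Greek yogurt: spends $3.10, +384.0 mg calcium (running total 384.0 mg).
Take 2 servings of chickpeas: spends $1.50, +150.0 mg calcium (running total 534.0 mg).
Take 2 servings of peanut butter: spends $0.50, +40.0 mg calcium (running total 574.0 mg).
Take 1.143 servings of chicken breast: spends $2.00, +18.3 mg calcium (running total 592.3 mg).
Filling greedily by calcium-per-dollar is optimal for one linear limit, giving 592.3 mg.

592.3 mg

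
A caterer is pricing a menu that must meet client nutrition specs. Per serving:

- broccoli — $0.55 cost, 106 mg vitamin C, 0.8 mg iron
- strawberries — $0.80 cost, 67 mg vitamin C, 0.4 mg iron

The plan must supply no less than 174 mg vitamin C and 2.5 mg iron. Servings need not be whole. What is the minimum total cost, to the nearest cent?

$1.72

An LP optimum is at a vertex; with two nutrient constraints at most two foods are used. Check each candidate.
broccoli only: max(174/106, 2.5/0.8) = 3.125 servings → $1.72.
strawberries only: max(174/67, 2.5/0.4) = 6.25 servings → $5.00.
broccoli + strawberries: the both-tight solution has a negative serving — not a feasible corner.
So the least-cost plan costs $1.72.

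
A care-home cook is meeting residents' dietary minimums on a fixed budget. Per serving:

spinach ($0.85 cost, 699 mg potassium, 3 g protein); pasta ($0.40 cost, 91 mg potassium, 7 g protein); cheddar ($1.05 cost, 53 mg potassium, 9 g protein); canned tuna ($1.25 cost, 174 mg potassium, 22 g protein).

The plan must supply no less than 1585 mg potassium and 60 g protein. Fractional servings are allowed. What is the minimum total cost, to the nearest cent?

$4.26

spinach only: max(1585/699, 60/3) = 20 servings → $17.00.
pasta only: max(1585/91, 60/7) = 17.42 servings → $6.97.
cheddar only: max(1585/53, 60/9) = 29.91 servings → $31.40.
canned tuna only: max(1585/174, 60/22) = 9.109 servings → $11.39.
spinach + pasta with both tight: 1.22 servings and 8.049 servings → $4.26.
spinach + cheddar with both tight: 1.808 servings and 6.064 servings → $7.90.
spinach + canned tuna with both tight: 1.644 servings and 2.503 servings → $4.53.
pasta + cheddar with both targets exact would need a negative amount; discard.
pasta + canned tuna with both targets exact would need a negative amount; discard.
cheddar + canned tuna: intersection lies outside the first quadrant.
So the least-cost plan costs $4.26.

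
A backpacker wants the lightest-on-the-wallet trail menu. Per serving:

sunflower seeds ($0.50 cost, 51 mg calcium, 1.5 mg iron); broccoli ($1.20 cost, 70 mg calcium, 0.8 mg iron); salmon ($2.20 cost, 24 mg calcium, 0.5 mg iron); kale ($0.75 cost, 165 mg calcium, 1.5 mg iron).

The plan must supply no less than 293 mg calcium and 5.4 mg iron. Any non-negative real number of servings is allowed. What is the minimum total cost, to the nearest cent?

Two binding constraints pin down two serving amounts, so the optimal mix uses at most two foods. The candidates are each food alone (scaled to the tighter of calcium/iron) and each pair with both constraints tight.
sunflower seeds only: max(293/51, 5.4/1.5) = 5.745 servings → $2.87.
broccoli only: max(293/70, 5.4/0.8) = 6.75 servings → $8.10.
salmon only: max(293/24, 5.4/0.5) = 12.21 servings → $26.86.
kale only: max(293/165, 5.4/1.5) = 3.6 servings → $2.70.
sunflower seeds + broccoli with both tight: 2.237 servings and 2.556 servings → $4.19.
sunflower seeds + salmon with both targets exact would need a negative amount; discard.
sunflower seeds + kale with both tight: 2.64 servings and 0.9596 servings → $2.04.
broccoli + salmon with both tight: 1.07 servings and 9.089 servings → $21.28.
broccoli + kale with both targets exact would need a negative amount; discard.
salmon + kale with both tight: 9.71 servings and 0.3634 servings → $21.63.
Cheapest feasible corner: $2.04.

$2.04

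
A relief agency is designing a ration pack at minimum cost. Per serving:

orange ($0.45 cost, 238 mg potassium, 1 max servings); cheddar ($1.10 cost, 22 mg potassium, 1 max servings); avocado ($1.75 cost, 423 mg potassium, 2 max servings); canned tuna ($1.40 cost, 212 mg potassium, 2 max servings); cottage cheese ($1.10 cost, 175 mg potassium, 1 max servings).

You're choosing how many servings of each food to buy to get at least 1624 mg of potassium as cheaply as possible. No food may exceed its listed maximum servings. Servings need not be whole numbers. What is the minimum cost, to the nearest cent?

Cost per mg of potassium: orange $0.0019, avocado $0.0041, cottage cheese $0.0063, canned tuna $0.0066, cheddar $0.0500.
Take 1 serving of orange: +238.0 mg potassium for $0.45 (total $0.45, still need 1386.0 mg).
Take 2 servings of avocado: +846.0 mg potassium for $3.50 (total $3.95, still need 540.0 mg).
Take 1 serving of cottage cheese: +175.0 mg potassium for $1.10 (total $5.05, still need 365.0 mg).
Take 1.722 servings of canned tuna: +365.0 mg potassium for $2.41 (total $7.46, still need 0.0 mg).
Greedy by cheapest-per-mg is optimal for a single linear constraint, so the minimum cost is $7.46.

$7.46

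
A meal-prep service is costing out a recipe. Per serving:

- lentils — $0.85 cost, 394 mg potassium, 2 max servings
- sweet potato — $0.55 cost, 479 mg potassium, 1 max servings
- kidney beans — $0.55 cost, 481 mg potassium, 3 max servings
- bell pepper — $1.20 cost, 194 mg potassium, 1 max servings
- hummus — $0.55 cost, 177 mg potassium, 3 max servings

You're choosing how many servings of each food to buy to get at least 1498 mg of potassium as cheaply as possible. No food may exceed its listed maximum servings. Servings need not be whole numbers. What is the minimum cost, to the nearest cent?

Cost per mg of potassium: kidney beans $0.0011, sweet potato $0.0011, lentils $0.0022, hummus $0.0031, bell pepper $0.0062.
Take 3 servings of kidney beans: +1443.0 mg potassium for $1.65 (total $1.65, still need 55.0 mg).
Take 0.1148 servings of sweet potato: +55.0 mg potassium for $0.06 (total $1.71, still need 0.0 mg).
Filling from the cheapest source first is optimal under one linear minimum: $1.71.

$1.71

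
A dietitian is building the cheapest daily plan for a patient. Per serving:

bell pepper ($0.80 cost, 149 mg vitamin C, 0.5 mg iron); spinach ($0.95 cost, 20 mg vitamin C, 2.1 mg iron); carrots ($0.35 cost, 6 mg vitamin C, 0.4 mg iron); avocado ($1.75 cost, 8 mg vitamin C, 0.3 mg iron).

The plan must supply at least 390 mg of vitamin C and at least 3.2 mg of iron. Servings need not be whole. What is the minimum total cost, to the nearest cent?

This is a tiny linear program; its minimum lies at a vertex of the feasible set. List the vertices and price them.
bell pepper only: max(390/149, 3.2/0.5) = 6.4 servings → $5.12.
spinach only: max(390/20, 3.2/2.1) = 19.5 servings → $18.52.
carrots only: max(390/6, 3.2/0.4) = 65 servings → $22.75.
avocado only: max(390/8, 3.2/0.3) = 48.75 servings → $85.31.
bell pepper + spinach with both tight: 2.493 servings and 0.9303 servings → $2.88.
bell pepper + carrots with both tight: 2.417 servings and 4.979 servings → $3.68.
bell pepper + avocado with both tight: 2.246 servings and 6.924 servings → $13.91.
spinach + carrots: the both-tight solution has a negative serving — not a feasible corner.
spinach + avocado: the both-tight solution has a negative serving — not a feasible corner.
carrots + avocado: the both-tight solution has a negative serving — not a feasible corner.
The minimum over all feasible corners is $2.88.

$2.88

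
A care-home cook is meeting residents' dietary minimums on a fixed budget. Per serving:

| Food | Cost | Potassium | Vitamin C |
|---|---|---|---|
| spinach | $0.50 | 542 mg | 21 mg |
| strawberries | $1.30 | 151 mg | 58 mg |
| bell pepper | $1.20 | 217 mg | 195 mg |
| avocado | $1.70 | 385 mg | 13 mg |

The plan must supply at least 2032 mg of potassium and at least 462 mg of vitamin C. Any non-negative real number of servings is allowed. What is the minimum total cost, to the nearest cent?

$3.93

This is a tiny linear program; its minimum lies at a vertex of the feasible set. List the vertices and price them.
spinach only: max(2032/542, 462/21) = 22 servings → $11.00.
strawberries only: max(2032/151, 462/58) = 13.46 servings → $17.49.
bell pepper only: max(2032/217, 462/195) = 9.364 servings → $11.24.
avocado only: max(2032/385, 462/13) = 35.54 servings → $60.42.
spinach + strawberries with both tight: 1.702 servings and 7.349 servings → $10.41.
spinach + bell pepper with both tight: 2.927 servings and 2.054 servings → $3.93.
spinach + avocado: the both-tight solution has a negative serving — not a feasible corner.
strawberries + bell pepper with both targets exact would need a negative amount; discard.
strawberries + avocado with both tight: 7.436 servings and 2.361 servings → $13.68.
bell pepper + avocado with both tight: 2.096 servings and 4.096 servings → $9.48.
The minimum over all feasible corners is $3.93.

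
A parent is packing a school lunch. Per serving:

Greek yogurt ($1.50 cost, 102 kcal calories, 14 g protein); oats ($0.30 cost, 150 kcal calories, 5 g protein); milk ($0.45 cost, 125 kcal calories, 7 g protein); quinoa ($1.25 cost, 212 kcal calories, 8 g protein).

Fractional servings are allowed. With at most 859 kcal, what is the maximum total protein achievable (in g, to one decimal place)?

117.9 g

Protein per kcal: Greek yogurt 0.1373, milk 0.056, quinoa 0.03774, oats 0.03333.
With no serving limits, spend the whole calories allowance on Greek yogurt: 859 kcal / 102 kcal × 14 g = 117.9 g.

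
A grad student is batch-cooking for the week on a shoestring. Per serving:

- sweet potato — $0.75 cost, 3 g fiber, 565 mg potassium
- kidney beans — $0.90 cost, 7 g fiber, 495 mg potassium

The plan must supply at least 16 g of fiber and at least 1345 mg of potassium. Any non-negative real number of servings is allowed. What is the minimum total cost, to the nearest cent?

$2.28

sweet potato only: max(16/3, 1345/565) = 5.333 servings → $4.00.
kidney beans only: max(16/7, 1345/495) = 2.717 servings → $2.45.
sweet potato + kidney beans with both tight: 0.6053 servings and 2.026 servings → $2.28.
The minimum over all feasible corners is $2.28.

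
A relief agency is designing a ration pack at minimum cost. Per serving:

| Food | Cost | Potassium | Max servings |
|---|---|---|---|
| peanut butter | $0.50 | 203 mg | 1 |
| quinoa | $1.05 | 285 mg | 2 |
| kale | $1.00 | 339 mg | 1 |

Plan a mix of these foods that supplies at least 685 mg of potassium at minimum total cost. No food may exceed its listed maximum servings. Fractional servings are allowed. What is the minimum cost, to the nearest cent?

$2.03

Cost per mg of potassium: peanut butter $0.0025, kale $0.0029, quinoa $0.0037.
Take 1 serving of peanut butter: +203.0 mg potassium for $0.50 (total $0.50, still need 482.0 mg).
Take 1 serving of kale: +339.0 mg potassium for $1.00 (total $1.50, still need 143.0 mg).
Take 0.5018 servings of quinoa: +143.0 mg potassium for $0.53 (total $2.03, still need 0.0 mg).
Filling from the cheapest source first is optimal under one linear minimum: $2.03.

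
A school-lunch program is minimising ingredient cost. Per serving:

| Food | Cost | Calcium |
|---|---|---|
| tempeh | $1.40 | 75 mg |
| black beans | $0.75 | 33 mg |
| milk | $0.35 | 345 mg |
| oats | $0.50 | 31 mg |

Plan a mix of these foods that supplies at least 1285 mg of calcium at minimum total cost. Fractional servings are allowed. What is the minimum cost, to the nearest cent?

$1.30

Cost per mg of calcium: milk $0.0010, oats $0.0161, tempeh $0.0187, black beans $0.0227.
With no serving limits, use only milk: 1285 mg / 345 mg = 3.725 servings × $0.35 = $1.30.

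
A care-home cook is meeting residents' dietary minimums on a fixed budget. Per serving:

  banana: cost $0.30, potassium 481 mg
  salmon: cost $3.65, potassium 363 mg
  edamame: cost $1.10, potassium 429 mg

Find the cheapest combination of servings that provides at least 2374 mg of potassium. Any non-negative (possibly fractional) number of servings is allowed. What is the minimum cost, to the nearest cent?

Cost per mg of potassium: banana $0.0006, edamame $0.0026, salmon $0.0101.
With no serving limits, use only banana: 2374 mg / 481 mg = 4.936 servings × $0.30 = $1.48.

$1.48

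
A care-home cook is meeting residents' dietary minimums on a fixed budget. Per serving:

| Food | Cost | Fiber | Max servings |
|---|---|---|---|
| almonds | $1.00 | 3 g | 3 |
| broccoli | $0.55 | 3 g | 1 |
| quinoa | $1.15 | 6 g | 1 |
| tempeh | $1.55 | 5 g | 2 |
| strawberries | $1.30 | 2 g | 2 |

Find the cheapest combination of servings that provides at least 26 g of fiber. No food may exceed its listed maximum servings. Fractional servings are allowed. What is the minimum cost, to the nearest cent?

$7.13

Cost per g of fiber: broccoli $0.1833, quinoa $0.1917, tempeh $0.3100, almonds $0.3333, strawberries $0.6500.
Take 1 serving of broccoli: +3.0 g fiber for $0.55 (total $0.55, still need 23.0 g).
Take 1 serving of quinoa: +6.0 g fiber for $1.15 (total $1.70, still need 17.0 g).
Take 2 servings of tempeh: +10.0 g fiber for $3.10 (total $4.80, still need 7.0 g).
Take 2.333 servings of almonds: +7.0 g fiber for $2.33 (total $7.13, still need 0.0 g).
Greedy by cheapest-per-g is optimal for a single linear constraint, so the minimum cost is $7.13.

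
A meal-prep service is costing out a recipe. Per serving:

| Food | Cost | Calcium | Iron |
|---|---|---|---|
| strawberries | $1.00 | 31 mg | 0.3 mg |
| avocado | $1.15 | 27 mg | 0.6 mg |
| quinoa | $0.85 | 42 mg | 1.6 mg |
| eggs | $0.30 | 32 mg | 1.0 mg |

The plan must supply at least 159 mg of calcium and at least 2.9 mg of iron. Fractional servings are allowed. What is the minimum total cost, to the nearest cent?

This is a tiny linear program; its minimum lies at a vertex of the feasible set. List the vertices and price them.
strawberries only: max(159/31, 2.9/0.3) = 9.667 servings → $9.67.
avocado only: max(159/27, 2.9/0.6) = 5.889 servings → $6.77.
quinoa only: max(159/42, 2.9/1.6) = 3.786 servings → $3.22.
eggs only: max(159/32, 2.9/1.0) = 4.969 servings → $1.49.
strawberries + avocado with both tight: 1.629 servings and 4.019 servings → $6.25.
strawberries + quinoa with both tight: 3.584 servings and 1.141 servings → $4.55.
strawberries + eggs with both tight: 3.093 servings and 1.972 servings → $3.69.
avocado + quinoa: intersection lies outside the first quadrant.
avocado + eggs: intersection lies outside the first quadrant.
quinoa + eggs with both targets exact would need a negative amount; discard.
Cheapest feasible corner: $1.49.

$1.49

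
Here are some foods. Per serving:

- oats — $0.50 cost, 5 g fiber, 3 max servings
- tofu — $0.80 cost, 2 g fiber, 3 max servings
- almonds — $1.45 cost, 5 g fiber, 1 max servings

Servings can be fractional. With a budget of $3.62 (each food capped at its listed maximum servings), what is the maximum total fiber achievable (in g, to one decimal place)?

21.7 g

Fiber per dollar: oats 10, almonds 3.448, tofu 2.5.
Take 3 servings of oats: spends $1.50, +15.0 g fiber (running total 15.0 g).
Take 1 serving of almonds: spends $1.45, +5.0 g fiber (running total 20.0 g).
Take 0.8375 servings of tofu: spends $0.67, +1.7 g fiber (running total 21.7 g).
Greedy by best ratio exhausts the cost allowance optimally: 21.7 g.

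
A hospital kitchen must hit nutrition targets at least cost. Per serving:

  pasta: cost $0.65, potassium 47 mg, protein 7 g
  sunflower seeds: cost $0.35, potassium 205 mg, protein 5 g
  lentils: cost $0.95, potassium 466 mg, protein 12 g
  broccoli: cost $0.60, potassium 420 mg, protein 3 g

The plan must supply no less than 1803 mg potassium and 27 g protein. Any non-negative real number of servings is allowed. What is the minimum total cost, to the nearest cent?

$2.80

At the optimum either one food covers both requirements or two foods hit both targets exactly; no other combination can be cheaper.
pasta only: max(1803/47, 27/7) = 38.36 servings → $24.94.
sunflower seeds only: max(1803/205, 27/5) = 8.795 servings → $3.08.
lentils only: max(1803/466, 27/12) = 3.869 servings → $3.68.
broccoli only: max(1803/420, 27/3) = 9 servings → $5.40.
pasta + sunflower seeds with both targets exact would need a negative amount; discard.
pasta + lentils: intersection lies outside the first quadrant.
pasta + broccoli with both tight: 2.119 servings and 4.056 servings → $3.81.
sunflower seeds + lentils: the both-tight solution has a negative serving — not a feasible corner.
sunflower seeds + broccoli with both tight: 3.994 servings and 2.343 servings → $2.80.
lentils + broccoli with both tight: 1.629 servings and 2.486 servings → $3.04.
Cheapest feasible corner: $2.80.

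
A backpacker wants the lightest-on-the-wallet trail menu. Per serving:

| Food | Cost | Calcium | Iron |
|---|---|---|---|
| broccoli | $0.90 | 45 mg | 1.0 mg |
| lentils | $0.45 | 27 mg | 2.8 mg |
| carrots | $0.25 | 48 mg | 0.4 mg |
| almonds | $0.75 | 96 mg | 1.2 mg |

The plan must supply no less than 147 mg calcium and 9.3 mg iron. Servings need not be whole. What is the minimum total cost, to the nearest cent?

$1.74

broccoli only: max(147/45, 9.3/1.0) = 9.3 servings → $8.37.
lentils only: max(147/27, 9.3/2.8) = 5.444 servings → $2.45.
carrots only: max(147/48, 9.3/0.4) = 23.25 servings → $5.81.
almonds only: max(147/96, 9.3/1.2) = 7.75 servings → $5.81.
broccoli + lentils with both tight: 1.621 servings and 2.742 servings → $2.69.
broccoli + carrots: the both-tight solution has a negative serving — not a feasible corner.
broccoli + almonds: intersection lies outside the first quadrant.
lentils + carrots with both tight: 3.136 servings and 1.299 servings → $1.74.
lentils + almonds with both tight: 3.03 servings and 0.6789 servings → $1.87.
carrots + almonds: the both-tight solution has a negative serving — not a feasible corner.
The minimum over all feasible corners is $1.74.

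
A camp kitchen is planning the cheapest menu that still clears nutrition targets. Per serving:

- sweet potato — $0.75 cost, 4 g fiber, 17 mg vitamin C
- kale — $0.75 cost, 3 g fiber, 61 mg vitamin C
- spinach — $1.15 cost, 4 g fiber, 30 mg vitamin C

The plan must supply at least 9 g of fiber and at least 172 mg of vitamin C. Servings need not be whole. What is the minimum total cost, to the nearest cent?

$2.21

Minimising a linear cost over {fiber ≥ 9, vitamin C ≥ 172, servings ≥ 0} — the optimum is at a vertex, using one or two foods.
sweet potato only: max(9/4, 172/17) = 10.12 servings → $7.59.
kale only: max(9/3, 172/61) = 3 servings → $2.25.
spinach only: max(9/4, 172/30) = 5.733 servings → $6.59.
sweet potato + kale with both tight: 0.171 servings and 2.772 servings → $2.21.
sweet potato + spinach: intersection lies outside the first quadrant.
kale + spinach with both tight: 2.714 servings and 0.2143 servings → $2.28.
Cheapest feasible corner: $2.21.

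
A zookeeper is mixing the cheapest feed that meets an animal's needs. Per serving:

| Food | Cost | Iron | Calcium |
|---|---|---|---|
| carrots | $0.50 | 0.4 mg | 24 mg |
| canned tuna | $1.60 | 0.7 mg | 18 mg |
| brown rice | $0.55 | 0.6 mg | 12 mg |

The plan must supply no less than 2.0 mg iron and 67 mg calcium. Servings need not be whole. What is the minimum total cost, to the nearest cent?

$2.06

carrots only: max(2.0/0.4, 67/24) = 5 servings → $2.50.
canned tuna only: max(2.0/0.7, 67/18) = 3.722 servings → $5.96.
brown rice only: max(2.0/0.6, 67/12) = 5.583 servings → $3.07.
carrots + canned tuna with both tight: 1.135 servings and 2.208 servings → $4.10.
carrots + brown rice with both tight: 1.688 servings and 2.208 servings → $2.06.
canned tuna + brown rice: intersection lies outside the first quadrant.
The minimum over all feasible corners is $2.06.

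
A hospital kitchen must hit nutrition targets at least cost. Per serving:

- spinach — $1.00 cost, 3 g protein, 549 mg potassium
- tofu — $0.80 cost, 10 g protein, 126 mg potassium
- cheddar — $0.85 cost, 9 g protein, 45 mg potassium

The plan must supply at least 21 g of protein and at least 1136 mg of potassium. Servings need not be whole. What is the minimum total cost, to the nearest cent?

$2.98

Minimising a linear cost over {protein ≥ 21, potassium ≥ 1136, servings ≥ 0} — the optimum is at a vertex, using one or two foods.
spinach only: max(21/3, 1136/549) = 7 servings → $7.00.
tofu only: max(21/10, 1136/126) = 9.016 servings → $7.21.
cheddar only: max(21/9, 1136/45) = 25.24 servings → $21.46.
spinach + tofu with both tight: 1.705 servings and 1.589 servings → $2.98.
spinach + cheddar with both tight: 1.931 servings and 1.69 servings → $3.37.
tofu + cheddar: the both-tight solution has a negative serving — not a feasible corner.
The minimum over all feasible corners is $2.98.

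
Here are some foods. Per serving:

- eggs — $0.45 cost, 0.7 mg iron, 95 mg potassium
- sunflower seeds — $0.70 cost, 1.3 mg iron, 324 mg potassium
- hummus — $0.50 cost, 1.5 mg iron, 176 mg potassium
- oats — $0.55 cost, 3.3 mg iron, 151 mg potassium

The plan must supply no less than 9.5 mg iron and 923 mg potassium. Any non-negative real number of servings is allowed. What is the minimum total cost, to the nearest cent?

$2.48

For a min-cost LP with two ≥-constraints, a basic feasible solution has at most two positive variables.
eggs only: max(9.5/0.7, 923/95) = 13.57 servings → $6.11.
sunflower seeds only: max(9.5/1.3, 923/324) = 7.308 servings → $5.12.
hummus only: max(9.5/1.5, 923/176) = 6.333 servings → $3.17.
oats only: max(9.5/3.3, 923/151) = 6.113 servings → $3.36.
eggs + sunflower seeds: the both-tight solution has a negative serving — not a feasible corner.
eggs + hummus: intersection lies outside the first quadrant.
eggs + oats with both tight: 7.755 servings and 1.234 servings → $4.17.
sunflower seeds + hummus: intersection lies outside the first quadrant.
sunflower seeds + oats with both tight: 1.846 servings and 2.152 servings → $2.48.
hummus + oats with both tight: 4.548 servings and 0.8115 servings → $2.72.
The minimum over all feasible corners is $2.48.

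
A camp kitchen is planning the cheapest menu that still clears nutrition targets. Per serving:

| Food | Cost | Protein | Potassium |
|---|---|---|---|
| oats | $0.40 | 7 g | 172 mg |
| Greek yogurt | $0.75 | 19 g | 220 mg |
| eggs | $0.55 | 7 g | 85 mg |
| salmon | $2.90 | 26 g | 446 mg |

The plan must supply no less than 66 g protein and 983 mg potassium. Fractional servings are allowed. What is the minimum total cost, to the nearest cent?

$2.90

Two binding constraints pin down two serving amounts, so the optimal mix uses at most two foods. The candidates are each food alone (scaled to the tighter of protein/potassium) and each pair with both constraints tight.
oats only: max(66/7, 983/172) = 9.429 servings → $3.77.
Greek yogurt only: max(66/19, 983/220) = 4.468 servings → $3.35.
eggs only: max(66/7, 983/85) = 11.56 servings → $6.36.
salmon only: max(66/26, 983/446) = 2.538 servings → $7.36.
oats + Greek yogurt with both tight: 2.406 servings and 2.587 servings → $2.90.
oats + eggs with both tight: 2.087 servings and 7.342 servings → $4.87.
oats + salmon: intersection lies outside the first quadrant.
Greek yogurt + eggs: the both-tight solution has a negative serving — not a feasible corner.
Greek yogurt + salmon with both tight: 1.408 servings and 1.509 servings → $5.43.
eggs + salmon with both tight: 4.252 servings and 1.394 servings → $6.38.
The minimum over all feasible corners is $2.90.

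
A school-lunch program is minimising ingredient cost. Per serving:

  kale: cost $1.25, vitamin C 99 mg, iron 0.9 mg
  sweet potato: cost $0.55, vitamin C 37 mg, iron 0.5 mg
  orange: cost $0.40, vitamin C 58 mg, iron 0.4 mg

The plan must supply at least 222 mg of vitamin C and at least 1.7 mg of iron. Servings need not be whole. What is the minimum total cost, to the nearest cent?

$1.70

Compare the cost at each extreme point of the feasible region.
kale only: max(222/99, 1.7/0.9) = 2.242 servings → $2.80.
sweet potato only: max(222/37, 1.7/0.5) = 6 servings → $3.30.
orange only: max(222/58, 1.7/0.4) = 4.25 servings → $1.70.
kale + sweet potato: the both-tight solution has a negative serving — not a feasible corner.
kale + orange with both tight: 0.7778 servings and 2.5 servings → $1.97.
sweet potato + orange with both tight: 0.6901 servings and 3.387 servings → $1.73.
The minimum over all feasible corners is $1.70.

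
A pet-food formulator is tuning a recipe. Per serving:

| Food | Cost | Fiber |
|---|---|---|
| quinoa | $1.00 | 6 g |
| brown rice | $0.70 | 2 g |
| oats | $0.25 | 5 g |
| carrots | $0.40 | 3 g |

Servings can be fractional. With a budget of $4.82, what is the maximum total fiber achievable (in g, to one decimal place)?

96.4 g

Fiber per dollar: oats 20, carrots 7.5, quinoa 6, brown rice 2.857.
With no serving limits, spend the whole cost allowance on oats: $4.82 / $0.25 × 5 g = 96.4 g.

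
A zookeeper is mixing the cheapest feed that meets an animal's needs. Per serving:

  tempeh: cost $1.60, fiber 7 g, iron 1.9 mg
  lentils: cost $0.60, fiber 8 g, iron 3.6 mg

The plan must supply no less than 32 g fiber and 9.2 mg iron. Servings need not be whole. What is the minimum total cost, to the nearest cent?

$2.40

tempeh only: max(32/7, 9.2/1.9) = 4.842 servings → $7.75.
lentils only: max(32/8, 9.2/3.6) = 4 servings → $2.40.
tempeh + lentils with both tight: 4.16 servings and 0.36 servings → $6.87.
Cheapest feasible corner: $2.40.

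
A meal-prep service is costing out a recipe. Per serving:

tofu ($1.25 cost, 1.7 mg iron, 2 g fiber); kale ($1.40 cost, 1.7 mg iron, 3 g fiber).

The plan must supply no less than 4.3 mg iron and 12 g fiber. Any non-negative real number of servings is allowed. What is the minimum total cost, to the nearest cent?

$5.60

With two linear requirements the optimum uses one or two foods; enumerate the corners.
tofu only: max(4.3/1.7, 12/2) = 6 servings → $7.50.
kale only: max(4.3/1.7, 12/3) = 4 servings → $5.60.
tofu + kale: intersection lies outside the first quadrant.
The minimum over all feasible corners is $5.60.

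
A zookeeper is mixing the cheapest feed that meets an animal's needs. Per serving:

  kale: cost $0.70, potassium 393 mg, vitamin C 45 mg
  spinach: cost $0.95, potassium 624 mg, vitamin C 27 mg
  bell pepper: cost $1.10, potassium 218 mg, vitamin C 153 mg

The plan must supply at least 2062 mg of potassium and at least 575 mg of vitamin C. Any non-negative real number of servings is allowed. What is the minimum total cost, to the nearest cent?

$5.56

kale only: max(2062/393, 575/45) = 12.78 servings → $8.94.
spinach only: max(2062/624, 575/27) = 21.3 servings → $20.23.
bell pepper only: max(2062/218, 575/153) = 9.459 servings → $10.40.
kale + spinach: intersection lies outside the first quadrant.
kale + bell pepper with both tight: 3.779 servings and 2.647 servings → $5.56.
spinach + bell pepper with both tight: 2.122 servings and 3.384 servings → $5.74.
Cheapest feasible corner: $5.56.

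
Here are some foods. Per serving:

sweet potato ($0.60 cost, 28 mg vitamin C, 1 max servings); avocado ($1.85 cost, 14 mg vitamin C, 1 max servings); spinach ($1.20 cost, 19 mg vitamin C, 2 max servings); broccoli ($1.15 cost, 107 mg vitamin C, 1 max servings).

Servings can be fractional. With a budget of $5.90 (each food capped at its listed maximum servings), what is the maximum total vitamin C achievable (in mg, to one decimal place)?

Vitamin C per dollar: broccoli 93.04, sweet potato 46.67, spinach 15.83, avocado 7.568.
Take 1 serving of broccoli: spends $1.15, +107.0 mg vitamin C (running total 107.0 mg).
Take 1 serving of sweet potato: spends $0.60, +28.0 mg vitamin C (running total 135.0 mg).
Take 2 servings of spinach: spends $2.40, +38.0 mg vitamin C (running total 173.0 mg).
Take 0.9459 servings of avocado: spends $1.75, +13.2 mg vitamin C (running total 186.2 mg).
Filling greedily by vitamin C-per-dollar is optimal for one linear limit, giving 186.2 mg.

186.2 mg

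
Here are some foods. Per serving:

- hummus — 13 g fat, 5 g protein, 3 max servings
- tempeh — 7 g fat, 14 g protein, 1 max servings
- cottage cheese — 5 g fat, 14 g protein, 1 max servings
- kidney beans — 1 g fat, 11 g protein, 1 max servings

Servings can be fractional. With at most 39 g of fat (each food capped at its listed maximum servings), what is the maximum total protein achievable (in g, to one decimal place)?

Protein per g fat: kidney beans 11, cottage cheese 2.8, tempeh 2, hummus 0.3846.
Take 1 serving of kidney beans: uses 1 g fat, +11.0 g protein (running total 11.0 g).
Take 1 serving of cottage cheese: uses 5 g fat, +14.0 g protein (running total 25.0 g).
Take 1 serving of tempeh: uses 7 g fat, +14.0 g protein (running total 39.0 g).
Take 2 servings of hummus: uses 26 g fat, +10.0 g protein (running total 49.0 g).
Greedy by best ratio exhausts the fat allowance optimally: 49.0 g.

49.0 g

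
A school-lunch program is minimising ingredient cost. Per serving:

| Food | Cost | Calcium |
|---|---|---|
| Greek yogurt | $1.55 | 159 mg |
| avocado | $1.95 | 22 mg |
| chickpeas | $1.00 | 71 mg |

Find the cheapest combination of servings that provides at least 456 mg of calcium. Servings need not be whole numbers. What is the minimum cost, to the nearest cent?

Cost per mg of calcium: Greek yogurt $0.0097, chickpeas $0.0141, avocado $0.0886.
With no serving limits, use only Greek yogurt: 456 mg / 159 mg = 2.868 servings × $1.55 = $4.45.

$4.45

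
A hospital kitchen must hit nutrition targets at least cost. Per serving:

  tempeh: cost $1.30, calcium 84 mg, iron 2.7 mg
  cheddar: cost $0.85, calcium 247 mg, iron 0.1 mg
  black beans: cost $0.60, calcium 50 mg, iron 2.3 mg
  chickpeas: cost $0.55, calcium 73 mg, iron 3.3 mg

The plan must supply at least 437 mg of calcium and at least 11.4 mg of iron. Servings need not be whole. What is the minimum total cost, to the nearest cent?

$2.53

A basic optimal solution has at most two foods positive. Try each food alone and each pair with both targets met exactly.
tempeh only: max(437/84, 11.4/2.7) = 5.202 servings → $6.76.
cheddar only: max(437/247, 11.4/0.1) = 114 servings → $96.90.
black beans only: max(437/50, 11.4/2.3) = 8.74 servings → $5.24.
chickpeas only: max(437/73, 11.4/3.3) = 5.986 servings → $3.29.
tempeh + cheddar with both tight: 4.21 servings and 0.3376 servings → $5.76.
tempeh + black beans: the both-tight solution has a negative serving — not a feasible corner.
tempeh + chickpeas: intersection lies outside the first quadrant.
cheddar + black beans with both tight: 0.7727 servings and 4.923 servings → $3.61.
cheddar + chickpeas with both tight: 0.755 servings and 3.432 servings → $2.53.
black beans + chickpeas: the both-tight solution has a negative serving — not a feasible corner.
Cheapest feasible corner: $2.53.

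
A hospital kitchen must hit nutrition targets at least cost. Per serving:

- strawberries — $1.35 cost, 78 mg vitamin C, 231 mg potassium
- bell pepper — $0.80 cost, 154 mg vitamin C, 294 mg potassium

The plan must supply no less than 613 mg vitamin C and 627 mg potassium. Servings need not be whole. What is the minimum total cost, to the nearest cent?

$3.18

An LP optimum is at a vertex; with two nutrient constraints at most two foods are used. Check each candidate.
strawberries only: max(613/78, 627/231) = 7.859 servings → $10.61.
bell pepper only: max(613/154, 627/294) = 3.981 servings → $3.18.
strawberries + bell pepper: intersection lies outside the first quadrant.
Cheapest feasible corner: $3.18.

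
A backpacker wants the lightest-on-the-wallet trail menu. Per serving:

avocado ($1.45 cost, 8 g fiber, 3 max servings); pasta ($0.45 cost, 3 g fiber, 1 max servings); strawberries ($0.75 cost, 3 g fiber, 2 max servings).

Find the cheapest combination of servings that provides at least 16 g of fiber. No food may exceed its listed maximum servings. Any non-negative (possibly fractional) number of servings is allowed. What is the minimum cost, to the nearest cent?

$2.81

Cost per g of fiber: pasta $0.1500, avocado $0.1812, strawberries $0.2500.
Take 1 serving of pasta: +3.0 g fiber for $0.45 (total $0.45, still need 13.0 g).
Take 1.625 servings of avocado: +13.0 g fiber for $2.36 (total $2.81, still need 0.0 g).
Greedy by cheapest-per-g is optimal for a single linear constraint, so the minimum cost is $2.81.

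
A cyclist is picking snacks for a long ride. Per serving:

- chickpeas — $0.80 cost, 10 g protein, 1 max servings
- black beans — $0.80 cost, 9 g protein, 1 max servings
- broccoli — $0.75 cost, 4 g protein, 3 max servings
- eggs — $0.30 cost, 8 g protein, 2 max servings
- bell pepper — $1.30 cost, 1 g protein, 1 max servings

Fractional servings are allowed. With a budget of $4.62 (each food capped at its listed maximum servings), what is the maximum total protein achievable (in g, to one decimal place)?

47.1 g

Protein per dollar: eggs 26.67, chickpeas 12.5, black beans 11.25, broccoli 5.333, bell pepper 0.7692.
Take 2 servings of eggs: spends $0.60, +16.0 g protein (running total 16.0 g).
Take 1 serving of chickpeas: spends $0.80, +10.0 g protein (running total 26.0 g).
Take 1 serving of black beans: spends $0.80, +9.0 g protein (running total 35.0 g).
Take 3 servings of broccoli: spends $2.25, +12.0 g protein (running total 47.0 g).
Take 0.1308 servings of bell pepper: spends $0.17, +0.1 g protein (running total 47.1 g).
Filling greedily by protein-per-dollar is optimal for one linear limit, giving 47.1 g.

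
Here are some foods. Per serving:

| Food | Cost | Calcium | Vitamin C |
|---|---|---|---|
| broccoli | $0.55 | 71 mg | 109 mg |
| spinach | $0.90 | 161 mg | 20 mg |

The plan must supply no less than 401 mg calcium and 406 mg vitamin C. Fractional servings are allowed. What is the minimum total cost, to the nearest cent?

$2.79

The cheapest plan sits at a corner of the feasible region — with two constraints it uses at most two foods.
broccoli only: max(401/71, 406/109) = 5.648 servings → $3.11.
spinach only: max(401/161, 406/20) = 20.3 servings → $18.27.
broccoli + spinach with both tight: 3.555 servings and 0.9227 servings → $2.79.
So the least-cost plan costs $2.79.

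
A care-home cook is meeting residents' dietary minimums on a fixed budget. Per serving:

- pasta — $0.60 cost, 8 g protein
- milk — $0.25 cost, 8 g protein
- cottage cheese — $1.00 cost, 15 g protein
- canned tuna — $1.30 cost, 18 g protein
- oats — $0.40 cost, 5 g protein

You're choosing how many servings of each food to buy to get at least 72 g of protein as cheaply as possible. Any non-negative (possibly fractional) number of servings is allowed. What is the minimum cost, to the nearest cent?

Cost per g of protein: milk $0.0312, cottage cheese $0.0667, canned tuna $0.0722, pasta $0.0750, oats $0.0800.
With no serving limits, use only milk: 72 g / 8 g = 9 servings × $0.25 = $2.25.

$2.25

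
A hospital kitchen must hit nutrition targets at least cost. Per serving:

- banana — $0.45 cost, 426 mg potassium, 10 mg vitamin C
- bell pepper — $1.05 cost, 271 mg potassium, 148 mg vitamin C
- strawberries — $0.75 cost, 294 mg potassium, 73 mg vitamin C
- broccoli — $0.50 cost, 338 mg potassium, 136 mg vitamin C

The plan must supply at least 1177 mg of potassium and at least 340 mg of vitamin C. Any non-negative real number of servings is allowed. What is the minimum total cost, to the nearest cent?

With two linear requirements the optimum uses one or two foods; enumerate the corners.
banana only: max(1177/426, 340/10) = 34 servings → $15.30.
bell pepper only: max(1177/271, 340/148) = 4.343 servings → $4.56.
strawberries only: max(1177/294, 340/73) = 4.658 servings → $3.49.
broccoli only: max(1177/338, 340/136) = 3.482 servings → $1.74.
banana + bell pepper with both tight: 1.36 servings and 2.205 servings → $2.93.
banana + strawberries with both targets exact would need a negative amount; discard.
banana + broccoli with both tight: 0.8276 servings and 2.439 servings → $1.59.
bell pepper + strawberries with both tight: 0.5916 servings and 3.458 servings → $3.21.
bell pepper + broccoli with both targets exact would need a negative amount; discard.
strawberries + broccoli with both tight: 2.949 servings and 0.917 servings → $2.67.
The minimum over all feasible corners is $1.59.

$1.59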